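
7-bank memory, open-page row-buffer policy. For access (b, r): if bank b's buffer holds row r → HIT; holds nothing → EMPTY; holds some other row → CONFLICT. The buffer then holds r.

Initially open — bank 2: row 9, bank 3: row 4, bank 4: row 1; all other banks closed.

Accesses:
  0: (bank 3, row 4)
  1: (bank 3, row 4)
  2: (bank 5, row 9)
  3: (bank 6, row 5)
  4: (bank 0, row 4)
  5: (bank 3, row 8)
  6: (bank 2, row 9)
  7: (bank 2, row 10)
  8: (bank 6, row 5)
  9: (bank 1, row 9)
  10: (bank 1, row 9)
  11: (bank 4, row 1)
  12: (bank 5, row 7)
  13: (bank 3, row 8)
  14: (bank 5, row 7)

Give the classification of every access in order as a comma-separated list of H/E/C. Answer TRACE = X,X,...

#0 (3,4) H  (was 4)
#1 (3,4) H  (was 4)
#2 (5,9) E
#3 (6,5) E
#4 (0,4) E
#5 (3,8) C  (was 4)
#6 (2,9) H  (was 9)
#7 (2,10) C  (was 9)
#8 (6,5) H  (was 5)
#9 (1,9) E
#10 (1,9) H  (was 9)
#11 (4,1) H  (was 1)
#12 (5,7) C  (was 9)
#13 (3,8) H  (was 8)
#14 (5,7) H  (was 7)

TRACE = H,H,E,E,E,C,H,C,H,E,H,H,C,H,H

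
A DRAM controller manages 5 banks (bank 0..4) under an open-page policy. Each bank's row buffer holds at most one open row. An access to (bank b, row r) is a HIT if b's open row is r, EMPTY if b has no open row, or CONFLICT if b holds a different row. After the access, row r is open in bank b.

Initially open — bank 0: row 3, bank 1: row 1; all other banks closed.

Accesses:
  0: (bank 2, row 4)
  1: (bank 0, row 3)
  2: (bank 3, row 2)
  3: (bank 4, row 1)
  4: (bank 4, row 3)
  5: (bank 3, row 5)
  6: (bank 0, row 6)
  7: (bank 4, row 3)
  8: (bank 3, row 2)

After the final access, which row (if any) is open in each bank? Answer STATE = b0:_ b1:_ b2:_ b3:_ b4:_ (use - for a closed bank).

  [0] b2 r4: no row ⇒ E
  [1] b0 r3: had r3 ⇒ H
  [2] b3 r2: no row ⇒ E
  [3] b4 r1: no row ⇒ E
  [4] b4 r3: had r1 ⇒ C
  [5] b3 r5: had r2 ⇒ C
  [6] b0 r6: had r3 ⇒ C
  [7] b4 r3: had r3 ⇒ H
  [8] b3 r2: had r5 ⇒ C

STATE = b0:6 b1:1 b2:4 b3:2 b4:3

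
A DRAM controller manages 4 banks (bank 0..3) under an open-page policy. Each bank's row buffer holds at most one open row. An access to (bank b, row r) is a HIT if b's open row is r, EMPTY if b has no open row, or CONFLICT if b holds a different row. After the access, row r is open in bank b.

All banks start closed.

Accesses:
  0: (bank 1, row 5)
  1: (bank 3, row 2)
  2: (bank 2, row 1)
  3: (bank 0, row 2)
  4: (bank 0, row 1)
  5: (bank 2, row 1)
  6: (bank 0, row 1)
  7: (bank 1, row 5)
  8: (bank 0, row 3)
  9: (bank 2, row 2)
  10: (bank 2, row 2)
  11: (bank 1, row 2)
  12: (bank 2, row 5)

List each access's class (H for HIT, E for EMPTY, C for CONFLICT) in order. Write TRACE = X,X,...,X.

TRACE = E,E,E,E,C,H,H,H,C,C,H,C,C

  [0] b1 r5: no row ⇒ E
  [1] b3 r2: no row ⇒ E
  [2] b2 r1: no row ⇒ E
  [3] b0 r2: no row ⇒ E
  [4] b0 r1: had r2 ⇒ C
  [5] b2 r1: had r1 ⇒ H
  [6] b0 r1: had r1 ⇒ H
  [7] b1 r5: had r5 ⇒ H
  [8] b0 r3: had r1 ⇒ C
  [9] b2 r2: had r1 ⇒ C
  [10] b2 r2: had r2 ⇒ H
  [11] b1 r2: had r5 ⇒ C
  [12] b2 r5: had r2 ⇒ C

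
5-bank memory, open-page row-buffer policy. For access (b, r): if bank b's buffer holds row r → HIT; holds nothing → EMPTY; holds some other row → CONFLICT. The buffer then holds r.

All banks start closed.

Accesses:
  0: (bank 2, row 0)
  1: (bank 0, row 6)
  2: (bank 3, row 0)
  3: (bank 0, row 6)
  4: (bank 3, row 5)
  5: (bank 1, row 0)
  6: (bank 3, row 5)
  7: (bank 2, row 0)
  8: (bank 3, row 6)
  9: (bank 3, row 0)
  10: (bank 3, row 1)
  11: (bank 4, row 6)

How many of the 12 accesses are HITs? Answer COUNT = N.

COUNT = 3

step 0: bank2 None->0 [EMPTY]
step 1: bank0 None->6 [EMPTY]
step 2: bank3 None->0 [EMPTY]
step 3: bank0 6->6 [HIT]
step 4: bank3 0->5 [CONFLICT]
step 5: bank1 None->0 [EMPTY]
step 6: bank3 5->5 [HIT]
step 7: bank2 0->0 [HIT]
step 8: bank3 5->6 [CONFLICT]
step 9: bank3 6->0 [CONFLICT]
step 10: bank3 0->1 [CONFLICT]
step 11: bank4 None->6 [EMPTY]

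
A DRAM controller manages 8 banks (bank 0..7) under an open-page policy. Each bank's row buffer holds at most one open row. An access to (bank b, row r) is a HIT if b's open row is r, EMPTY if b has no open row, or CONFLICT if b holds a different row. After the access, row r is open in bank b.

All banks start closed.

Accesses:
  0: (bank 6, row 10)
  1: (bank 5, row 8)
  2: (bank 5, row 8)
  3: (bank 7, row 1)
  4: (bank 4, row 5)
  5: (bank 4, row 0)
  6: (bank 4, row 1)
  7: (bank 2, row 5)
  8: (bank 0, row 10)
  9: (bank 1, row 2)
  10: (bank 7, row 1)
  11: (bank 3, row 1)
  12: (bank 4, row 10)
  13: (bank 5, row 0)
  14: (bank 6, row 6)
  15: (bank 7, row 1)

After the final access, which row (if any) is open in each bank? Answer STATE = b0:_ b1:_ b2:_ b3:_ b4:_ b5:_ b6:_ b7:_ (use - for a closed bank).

STATE = b0:10 b1:2 b2:5 b3:1 b4:10 b5:0 b6:6 b7:1

step 0: bank6 None->10 [EMPTY]
step 1: bank5 None->8 [EMPTY]
step 2: bank5 8->8 [HIT]
step 3: bank7 None->1 [EMPTY]
step 4: bank4 None->5 [EMPTY]
step 5: bank4 5->0 [CONFLICT]
step 6: bank4 0->1 [CONFLICT]
step 7: bank2 None->5 [EMPTY]
step 8: bank0 None->10 [EMPTY]
step 9: bank1 None->2 [EMPTY]
step 10: bank7 1->1 [HIT]
step 11: bank3 None->1 [EMPTY]
step 12: bank4 1->10 [CONFLICT]
step 13: bank5 8->0 [CONFLICT]
step 14: bank6 10->6 [CONFLICT]
step 15: bank7 1->1 [HIT]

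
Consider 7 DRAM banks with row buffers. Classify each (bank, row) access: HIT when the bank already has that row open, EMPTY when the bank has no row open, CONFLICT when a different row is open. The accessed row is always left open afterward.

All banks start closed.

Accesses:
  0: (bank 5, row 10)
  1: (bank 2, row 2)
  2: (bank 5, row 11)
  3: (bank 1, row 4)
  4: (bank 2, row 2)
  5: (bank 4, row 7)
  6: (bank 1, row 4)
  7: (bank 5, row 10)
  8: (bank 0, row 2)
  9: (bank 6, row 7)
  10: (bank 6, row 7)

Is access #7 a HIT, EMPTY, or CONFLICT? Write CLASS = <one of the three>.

CLASS = CONFLICT

0: bank 5 row 10 — prev None → EMPTY
1: bank 2 row 2 — prev None → EMPTY
2: bank 5 row 11 — prev 10 → CONFLICT
3: bank 1 row 4 — prev None → EMPTY
4: bank 2 row 2 — prev 2 → HIT
5: bank 4 row 7 — prev None → EMPTY
6: bank 1 row 4 — prev 4 → HIT
7: bank 5 row 10 — prev 11 → CONFLICT
8: bank 0 row 2 — prev None → EMPTY
9: bank 6 row 7 — prev None → EMPTY
10: bank 6 row 7 — prev 7 → HIT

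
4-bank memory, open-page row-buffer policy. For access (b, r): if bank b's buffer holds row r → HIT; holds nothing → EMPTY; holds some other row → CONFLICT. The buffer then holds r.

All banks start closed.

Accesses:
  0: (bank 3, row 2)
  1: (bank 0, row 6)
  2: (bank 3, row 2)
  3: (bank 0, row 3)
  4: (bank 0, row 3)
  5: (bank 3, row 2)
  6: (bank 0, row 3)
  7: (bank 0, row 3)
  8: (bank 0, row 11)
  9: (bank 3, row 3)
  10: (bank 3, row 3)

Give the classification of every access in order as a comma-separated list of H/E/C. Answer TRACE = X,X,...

0: bank 3 row 2 — prev None → EMPTY
1: bank 0 row 6 — prev None → EMPTY
2: bank 3 row 2 — prev 2 → HIT
3: bank 0 row 3 — prev 6 → CONFLICT
4: bank 0 row 3 — prev 3 → HIT
5: bank 3 row 2 — prev 2 → HIT
6: bank 0 row 3 — prev 3 → HIT
7: bank 0 row 3 — prev 3 → HIT
8: bank 0 row 11 — prev 3 → CONFLICT
9: bank 3 row 3 — prev 2 → CONFLICT
10: bank 3 row 3 — prev 3 → HIT

TRACE = E,E,H,C,H,H,H,H,C,C,H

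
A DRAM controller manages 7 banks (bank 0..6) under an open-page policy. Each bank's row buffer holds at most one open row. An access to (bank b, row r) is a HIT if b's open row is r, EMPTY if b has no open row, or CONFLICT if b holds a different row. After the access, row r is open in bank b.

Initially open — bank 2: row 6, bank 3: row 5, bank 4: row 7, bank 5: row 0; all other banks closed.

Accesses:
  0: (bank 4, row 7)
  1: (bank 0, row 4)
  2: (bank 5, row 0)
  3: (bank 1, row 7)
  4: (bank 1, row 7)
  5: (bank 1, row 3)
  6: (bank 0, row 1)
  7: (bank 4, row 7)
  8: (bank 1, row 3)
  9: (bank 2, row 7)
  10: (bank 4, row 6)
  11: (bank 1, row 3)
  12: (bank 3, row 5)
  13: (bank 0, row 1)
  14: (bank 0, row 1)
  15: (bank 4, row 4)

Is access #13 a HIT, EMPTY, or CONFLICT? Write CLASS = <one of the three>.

step 0: bank4 7->7 [HIT]
step 1: bank0 None->4 [EMPTY]
step 2: bank5 0->0 [HIT]
step 3: bank1 None->7 [EMPTY]
step 4: bank1 7->7 [HIT]
step 5: bank1 7->3 [CONFLICT]
step 6: bank0 4->1 [CONFLICT]
step 7: bank4 7->7 [HIT]
step 8: bank1 3->3 [HIT]
step 9: bank2 6->7 [CONFLICT]
step 10: bank4 7->6 [CONFLICT]
step 11: bank1 3->3 [HIT]
step 12: bank3 5->5 [HIT]
step 13: bank0 1->1 [HIT]
step 14: bank0 1->1 [HIT]
step 15: bank4 6->4 [CONFLICT]

CLASS = HIT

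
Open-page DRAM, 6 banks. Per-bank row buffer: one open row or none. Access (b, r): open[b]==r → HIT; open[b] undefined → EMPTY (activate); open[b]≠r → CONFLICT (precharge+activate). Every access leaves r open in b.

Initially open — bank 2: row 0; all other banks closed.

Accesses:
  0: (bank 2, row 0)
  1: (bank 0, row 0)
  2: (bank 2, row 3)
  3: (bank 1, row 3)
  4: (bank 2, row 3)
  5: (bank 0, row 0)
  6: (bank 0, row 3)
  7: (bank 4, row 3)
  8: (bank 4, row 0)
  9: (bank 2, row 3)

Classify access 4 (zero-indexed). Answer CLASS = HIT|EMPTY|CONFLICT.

CLASS = HIT

  [0] b2 r0: had r0 ⇒ H
  [1] b0 r0: no row ⇒ E
  [2] b2 r3: had r0 ⇒ C
  [3] b1 r3: no row ⇒ E
  [4] b2 r3: had r3 ⇒ H
  [5] b0 r0: had r0 ⇒ H
  [6] b0 r3: had r0 ⇒ C
  [7] b4 r3: no row ⇒ E
  [8] b4 r0: had r3 ⇒ C
  [9] b2 r3: had r3 ⇒ H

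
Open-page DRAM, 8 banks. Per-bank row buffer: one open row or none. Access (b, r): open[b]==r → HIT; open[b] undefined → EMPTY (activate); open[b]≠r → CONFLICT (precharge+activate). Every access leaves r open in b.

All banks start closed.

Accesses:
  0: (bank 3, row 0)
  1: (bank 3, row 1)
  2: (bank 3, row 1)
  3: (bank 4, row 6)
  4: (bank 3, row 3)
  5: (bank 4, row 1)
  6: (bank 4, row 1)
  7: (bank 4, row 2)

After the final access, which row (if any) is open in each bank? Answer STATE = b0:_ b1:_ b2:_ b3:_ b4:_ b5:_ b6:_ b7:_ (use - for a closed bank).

  [0] b3 r0: no row ⇒ E
  [1] b3 r1: had r0 ⇒ C
  [2] b3 r1: had r1 ⇒ H
  [3] b4 r6: no row ⇒ E
  [4] b3 r3: had r1 ⇒ C
  [5] b4 r1: had r6 ⇒ C
  [6] b4 r1: had r1 ⇒ H
  [7] b4 r2: had r1 ⇒ C

STATE = b0:- b1:- b2:- b3:3 b4:2 b5:- b6:- b7:-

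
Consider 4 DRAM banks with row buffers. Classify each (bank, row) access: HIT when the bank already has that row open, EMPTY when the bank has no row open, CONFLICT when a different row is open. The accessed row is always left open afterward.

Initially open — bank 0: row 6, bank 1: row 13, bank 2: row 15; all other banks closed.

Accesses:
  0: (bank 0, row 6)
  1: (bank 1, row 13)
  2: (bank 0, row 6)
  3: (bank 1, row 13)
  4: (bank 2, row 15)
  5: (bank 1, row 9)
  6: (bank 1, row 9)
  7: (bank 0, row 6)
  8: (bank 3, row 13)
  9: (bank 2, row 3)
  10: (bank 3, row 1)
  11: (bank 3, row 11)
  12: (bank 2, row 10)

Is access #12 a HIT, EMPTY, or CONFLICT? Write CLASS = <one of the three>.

CLASS = CONFLICT

  [0] b0 r6: had r6 ⇒ H
  [1] b1 r13: had r13 ⇒ H
  [2] b0 r6: had r6 ⇒ H
  [3] b1 r13: had r13 ⇒ H
  [4] b2 r15: had r15 ⇒ H
  [5] b1 r9: had r13 ⇒ C
  [6] b1 r9: had r9 ⇒ H
  [7] b0 r6: had r6 ⇒ H
  [8] b3 r13: no row ⇒ E
  [9] b2 r3: had r15 ⇒ C
  [10] b3 r1: had r13 ⇒ C
  [11] b3 r11: had r1 ⇒ C
  [12] b2 r10: had r3 ⇒ C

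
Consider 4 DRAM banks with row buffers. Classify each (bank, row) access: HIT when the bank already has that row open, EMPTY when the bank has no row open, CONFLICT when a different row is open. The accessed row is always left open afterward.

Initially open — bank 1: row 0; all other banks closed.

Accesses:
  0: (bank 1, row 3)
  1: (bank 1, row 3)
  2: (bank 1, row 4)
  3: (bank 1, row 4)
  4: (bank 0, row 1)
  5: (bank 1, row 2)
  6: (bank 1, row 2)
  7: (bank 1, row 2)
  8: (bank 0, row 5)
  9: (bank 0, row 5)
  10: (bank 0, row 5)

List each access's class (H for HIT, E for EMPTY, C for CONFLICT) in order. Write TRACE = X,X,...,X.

  [0] b1 r3: had r0 ⇒ C
  [1] b1 r3: had r3 ⇒ H
  [2] b1 r4: had r3 ⇒ C
  [3] b1 r4: had r4 ⇒ H
  [4] b0 r1: no row ⇒ E
  [5] b1 r2: had r4 ⇒ C
  [6] b1 r2: had r2 ⇒ H
  [7] b1 r2: had r2 ⇒ H
  [8] b0 r5: had r1 ⇒ C
  [9] b0 r5: had r5 ⇒ H
  [10] b0 r5: had r5 ⇒ H

TRACE = C,H,C,H,E,C,H,H,C,H,H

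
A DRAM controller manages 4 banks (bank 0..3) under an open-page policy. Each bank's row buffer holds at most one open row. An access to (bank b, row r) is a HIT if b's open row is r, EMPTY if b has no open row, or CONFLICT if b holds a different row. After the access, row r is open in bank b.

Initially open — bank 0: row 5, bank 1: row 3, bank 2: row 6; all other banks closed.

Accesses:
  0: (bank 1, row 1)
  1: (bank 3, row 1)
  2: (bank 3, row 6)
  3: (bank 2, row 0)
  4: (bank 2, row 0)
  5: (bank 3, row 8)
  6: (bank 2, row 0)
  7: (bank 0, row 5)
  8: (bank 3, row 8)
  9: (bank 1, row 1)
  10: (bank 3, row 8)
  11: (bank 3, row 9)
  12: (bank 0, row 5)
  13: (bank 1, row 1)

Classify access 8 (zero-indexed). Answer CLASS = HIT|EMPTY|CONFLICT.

step 0: bank1 3->1 [CONFLICT]
step 1: bank3 None->1 [EMPTY]
step 2: bank3 1->6 [CONFLICT]
step 3: bank2 6->0 [CONFLICT]
step 4: bank2 0->0 [HIT]
step 5: bank3 6->8 [CONFLICT]
step 6: bank2 0->0 [HIT]
step 7: bank0 5->5 [HIT]
step 8: bank3 8->8 [HIT]
step 9: bank1 1->1 [HIT]
step 10: bank3 8->8 [HIT]
step 11: bank3 8->9 [CONFLICT]
step 12: bank0 5->5 [HIT]
step 13: bank1 1->1 [HIT]

CLASS = HIT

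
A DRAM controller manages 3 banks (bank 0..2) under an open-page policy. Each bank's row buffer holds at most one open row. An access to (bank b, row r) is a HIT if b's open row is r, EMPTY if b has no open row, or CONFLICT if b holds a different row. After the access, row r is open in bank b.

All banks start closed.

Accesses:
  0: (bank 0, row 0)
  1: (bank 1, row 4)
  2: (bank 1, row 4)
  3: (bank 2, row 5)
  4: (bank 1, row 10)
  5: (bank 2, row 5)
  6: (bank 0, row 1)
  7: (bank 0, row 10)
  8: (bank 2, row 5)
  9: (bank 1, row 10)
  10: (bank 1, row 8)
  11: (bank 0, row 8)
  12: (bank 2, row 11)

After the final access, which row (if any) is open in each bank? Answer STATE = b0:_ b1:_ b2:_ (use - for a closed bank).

#0 (0,0) E
#1 (1,4) E
#2 (1,4) H  (was 4)
#3 (2,5) E
#4 (1,10) C  (was 4)
#5 (2,5) H  (was 5)
#6 (0,1) C  (was 0)
#7 (0,10) C  (was 1)
#8 (2,5) H  (was 5)
#9 (1,10) H  (was 10)
#10 (1,8) C  (was 10)
#11 (0,8) C  (was 10)
#12 (2,11) C  (was 5)

STATE = b0:8 b1:8 b2:11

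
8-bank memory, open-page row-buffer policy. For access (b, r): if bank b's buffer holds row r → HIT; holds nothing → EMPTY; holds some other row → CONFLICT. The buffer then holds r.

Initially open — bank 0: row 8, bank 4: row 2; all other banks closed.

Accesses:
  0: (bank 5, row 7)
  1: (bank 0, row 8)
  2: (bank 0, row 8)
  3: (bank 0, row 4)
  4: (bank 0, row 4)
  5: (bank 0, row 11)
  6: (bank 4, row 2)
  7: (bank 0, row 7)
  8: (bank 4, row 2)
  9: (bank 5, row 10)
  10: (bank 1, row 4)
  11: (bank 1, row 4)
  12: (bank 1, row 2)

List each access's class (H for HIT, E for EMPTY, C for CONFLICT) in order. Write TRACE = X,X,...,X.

#0 (5,7) E
#1 (0,8) H  (was 8)
#2 (0,8) H  (was 8)
#3 (0,4) C  (was 8)
#4 (0,4) H  (was 4)
#5 (0,11) C  (was 4)
#6 (4,2) H  (was 2)
#7 (0,7) C  (was 11)
#8 (4,2) H  (was 2)
#9 (5,10) C  (was 7)
#10 (1,4) E
#11 (1,4) H  (was 4)
#12 (1,2) C  (was 4)

TRACE = E,H,H,C,H,C,H,C,H,C,E,H,C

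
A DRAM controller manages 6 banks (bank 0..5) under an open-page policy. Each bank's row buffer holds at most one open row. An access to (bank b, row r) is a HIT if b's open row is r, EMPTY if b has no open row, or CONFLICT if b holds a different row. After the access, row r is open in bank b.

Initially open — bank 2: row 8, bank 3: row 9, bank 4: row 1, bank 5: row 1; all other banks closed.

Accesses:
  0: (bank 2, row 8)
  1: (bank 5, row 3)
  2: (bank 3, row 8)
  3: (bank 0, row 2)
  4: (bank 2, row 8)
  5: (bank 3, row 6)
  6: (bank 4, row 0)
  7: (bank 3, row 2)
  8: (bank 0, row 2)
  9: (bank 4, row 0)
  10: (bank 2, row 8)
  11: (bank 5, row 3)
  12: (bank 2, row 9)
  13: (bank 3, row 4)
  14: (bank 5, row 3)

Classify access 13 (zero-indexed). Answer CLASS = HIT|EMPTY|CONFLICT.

step 0: bank2 8->8 [HIT]
step 1: bank5 1->3 [CONFLICT]
step 2: bank3 9->8 [CONFLICT]
step 3: bank0 None->2 [EMPTY]
step 4: bank2 8->8 [HIT]
step 5: bank3 8->6 [CONFLICT]
step 6: bank4 1->0 [CONFLICT]
step 7: bank3 6->2 [CONFLICT]
step 8: bank0 2->2 [HIT]
step 9: bank4 0->0 [HIT]
step 10: bank2 8->8 [HIT]
step 11: bank5 3->3 [HIT]
step 12: bank2 8->9 [CONFLICT]
step 13: bank3 2->4 [CONFLICT]
step 14: bank5 3->3 [HIT]

CLASS = CONFLICT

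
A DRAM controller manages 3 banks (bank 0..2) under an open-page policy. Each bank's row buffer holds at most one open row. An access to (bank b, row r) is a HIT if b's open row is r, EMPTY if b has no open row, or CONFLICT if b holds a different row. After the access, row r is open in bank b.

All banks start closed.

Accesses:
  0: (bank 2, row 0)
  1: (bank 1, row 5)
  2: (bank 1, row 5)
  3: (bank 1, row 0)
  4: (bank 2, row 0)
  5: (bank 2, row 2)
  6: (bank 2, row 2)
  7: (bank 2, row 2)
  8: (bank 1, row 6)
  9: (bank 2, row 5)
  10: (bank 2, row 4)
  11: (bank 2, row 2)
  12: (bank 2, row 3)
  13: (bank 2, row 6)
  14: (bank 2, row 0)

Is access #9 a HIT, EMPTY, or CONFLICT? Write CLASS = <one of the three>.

#0 (2,0) E
#1 (1,5) E
#2 (1,5) H  (was 5)
#3 (1,0) C  (was 5)
#4 (2,0) H  (was 0)
#5 (2,2) C  (was 0)
#6 (2,2) H  (was 2)
#7 (2,2) H  (was 2)
#8 (1,6) C  (was 0)
#9 (2,5) C  (was 2)
#10 (2,4) C  (was 5)
#11 (2,2) C  (was 4)
#12 (2,3) C  (was 2)
#13 (2,6) C  (was 3)
#14 (2,0) C  (was 6)

CLASS = CONFLICT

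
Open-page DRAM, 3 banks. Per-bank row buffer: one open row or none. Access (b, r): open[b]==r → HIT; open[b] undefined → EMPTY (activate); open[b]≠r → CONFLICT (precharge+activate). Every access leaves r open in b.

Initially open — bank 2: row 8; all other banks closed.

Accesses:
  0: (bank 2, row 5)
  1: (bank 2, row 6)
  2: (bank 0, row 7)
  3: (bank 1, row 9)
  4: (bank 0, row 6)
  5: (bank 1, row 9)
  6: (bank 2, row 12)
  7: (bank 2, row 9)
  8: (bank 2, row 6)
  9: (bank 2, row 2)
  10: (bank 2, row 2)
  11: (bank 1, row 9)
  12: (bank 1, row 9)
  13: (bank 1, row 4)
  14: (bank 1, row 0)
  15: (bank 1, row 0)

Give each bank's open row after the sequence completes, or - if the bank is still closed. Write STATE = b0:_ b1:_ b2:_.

step 0: bank2 8->5 [CONFLICT]
step 1: bank2 5->6 [CONFLICT]
step 2: bank0 None->7 [EMPTY]
step 3: bank1 None->9 [EMPTY]
step 4: bank0 7->6 [CONFLICT]
step 5: bank1 9->9 [HIT]
step 6: bank2 6->12 [CONFLICT]
step 7: bank2 12->9 [CONFLICT]
step 8: bank2 9->6 [CONFLICT]
step 9: bank2 6->2 [CONFLICT]
step 10: bank2 2->2 [HIT]
step 11: bank1 9->9 [HIT]
step 12: bank1 9->9 [HIT]
step 13: bank1 9->4 [CONFLICT]
step 14: bank1 4->0 [CONFLICT]
step 15: bank1 0->0 [HIT]

STATE = b0:6 b1:0 b2:2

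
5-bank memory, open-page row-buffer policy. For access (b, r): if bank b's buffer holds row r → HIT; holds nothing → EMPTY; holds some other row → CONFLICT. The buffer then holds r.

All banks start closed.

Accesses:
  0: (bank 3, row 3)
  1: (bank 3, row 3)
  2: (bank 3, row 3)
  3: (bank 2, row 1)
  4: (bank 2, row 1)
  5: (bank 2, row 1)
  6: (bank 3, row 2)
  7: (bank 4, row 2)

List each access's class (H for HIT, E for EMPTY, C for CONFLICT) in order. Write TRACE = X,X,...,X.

TRACE = E,H,H,E,H,H,C,E

#0 (3,3) E
#1 (3,3) H  (was 3)
#2 (3,3) H  (was 3)
#3 (2,1) E
#4 (2,1) H  (was 1)
#5 (2,1) H  (was 1)
#6 (3,2) C  (was 3)
#7 (4,2) E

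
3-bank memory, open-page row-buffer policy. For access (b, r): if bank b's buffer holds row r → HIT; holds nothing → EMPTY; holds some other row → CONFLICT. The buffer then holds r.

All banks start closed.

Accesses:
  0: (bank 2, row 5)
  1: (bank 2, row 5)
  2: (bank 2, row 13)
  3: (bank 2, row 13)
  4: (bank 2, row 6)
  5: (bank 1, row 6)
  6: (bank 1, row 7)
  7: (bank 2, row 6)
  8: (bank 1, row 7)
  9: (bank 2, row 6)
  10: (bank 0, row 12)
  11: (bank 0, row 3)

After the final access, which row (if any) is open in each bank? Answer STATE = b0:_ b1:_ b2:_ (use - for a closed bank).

STATE = b0:3 b1:7 b2:6

#0 (2,5) E
#1 (2,5) H  (was 5)
#2 (2,13) C  (was 5)
#3 (2,13) H  (was 13)
#4 (2,6) C  (was 13)
#5 (1,6) E
#6 (1,7) C  (was 6)
#7 (2,6) H  (was 6)
#8 (1,7) H  (was 7)
#9 (2,6) H  (was 6)
#10 (0,12) E
#11 (0,3) C  (was 12)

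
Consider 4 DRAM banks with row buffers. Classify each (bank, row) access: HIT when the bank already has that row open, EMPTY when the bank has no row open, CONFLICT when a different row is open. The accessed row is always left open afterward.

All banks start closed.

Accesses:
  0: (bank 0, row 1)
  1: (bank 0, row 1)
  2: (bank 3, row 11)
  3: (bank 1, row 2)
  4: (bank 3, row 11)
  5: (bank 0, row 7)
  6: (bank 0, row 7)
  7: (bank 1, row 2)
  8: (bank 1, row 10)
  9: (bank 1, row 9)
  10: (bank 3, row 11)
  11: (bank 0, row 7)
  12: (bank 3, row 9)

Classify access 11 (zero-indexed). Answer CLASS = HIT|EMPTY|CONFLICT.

CLASS = HIT

  [0] b0 r1: no row ⇒ E
  [1] b0 r1: had r1 ⇒ H
  [2] b3 r11: no row ⇒ E
  [3] b1 r2: no row ⇒ E
  [4] b3 r11: had r11 ⇒ H
  [5] b0 r7: had r1 ⇒ C
  [6] b0 r7: had r7 ⇒ H
  [7] b1 r2: had r2 ⇒ H
  [8] b1 r10: had r2 ⇒ C
  [9] b1 r9: had r10 ⇒ C
  [10] b3 r11: had r11 ⇒ H
  [11] b0 r7: had r7 ⇒ H
  [12] b3 r9: had r11 ⇒ C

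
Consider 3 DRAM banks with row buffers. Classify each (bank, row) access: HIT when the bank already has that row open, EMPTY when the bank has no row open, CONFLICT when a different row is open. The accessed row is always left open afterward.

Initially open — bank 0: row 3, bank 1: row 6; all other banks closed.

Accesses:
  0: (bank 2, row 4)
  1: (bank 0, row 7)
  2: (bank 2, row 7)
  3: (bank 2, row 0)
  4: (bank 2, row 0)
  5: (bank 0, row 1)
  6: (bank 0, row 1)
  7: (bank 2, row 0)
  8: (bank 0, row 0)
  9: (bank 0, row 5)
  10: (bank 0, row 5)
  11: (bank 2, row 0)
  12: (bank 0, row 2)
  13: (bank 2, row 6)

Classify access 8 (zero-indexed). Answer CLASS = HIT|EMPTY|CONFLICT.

CLASS = CONFLICT

  [0] b2 r4: no row ⇒ E
  [1] b0 r7: had r3 ⇒ C
  [2] b2 r7: had r4 ⇒ C
  [3] b2 r0: had r7 ⇒ C
  [4] b2 r0: had r0 ⇒ H
  [5] b0 r1: had r7 ⇒ C
  [6] b0 r1: had r1 ⇒ H
  [7] b2 r0: had r0 ⇒ H
  [8] b0 r0: had r1 ⇒ C
  [9] b0 r5: had r0 ⇒ C
  [10] b0 r5: had r5 ⇒ H
  [11] b2 r0: had r0 ⇒ H
  [12] b0 r2: had r5 ⇒ C
  [13] b2 r6: had r0 ⇒ C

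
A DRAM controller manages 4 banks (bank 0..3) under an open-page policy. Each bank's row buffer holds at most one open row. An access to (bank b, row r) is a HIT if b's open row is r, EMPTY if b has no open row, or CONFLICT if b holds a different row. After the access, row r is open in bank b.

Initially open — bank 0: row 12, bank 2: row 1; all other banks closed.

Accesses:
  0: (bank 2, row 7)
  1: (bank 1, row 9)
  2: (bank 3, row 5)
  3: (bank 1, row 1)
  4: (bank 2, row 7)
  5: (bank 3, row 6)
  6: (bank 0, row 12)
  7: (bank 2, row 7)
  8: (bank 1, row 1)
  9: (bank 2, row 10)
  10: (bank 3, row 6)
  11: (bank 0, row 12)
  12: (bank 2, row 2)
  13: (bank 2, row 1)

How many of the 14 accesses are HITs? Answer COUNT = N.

#0 (2,7) C  (was 1)
#1 (1,9) E
#2 (3,5) E
#3 (1,1) C  (was 9)
#4 (2,7) H  (was 7)
#5 (3,6) C  (was 5)
#6 (0,12) H  (was 12)
#7 (2,7) H  (was 7)
#8 (1,1) H  (was 1)
#9 (2,10) C  (was 7)
#10 (3,6) H  (was 6)
#11 (0,12) H  (was 12)
#12 (2,2) C  (was 10)
#13 (2,1) C  (was 2)

COUNT = 6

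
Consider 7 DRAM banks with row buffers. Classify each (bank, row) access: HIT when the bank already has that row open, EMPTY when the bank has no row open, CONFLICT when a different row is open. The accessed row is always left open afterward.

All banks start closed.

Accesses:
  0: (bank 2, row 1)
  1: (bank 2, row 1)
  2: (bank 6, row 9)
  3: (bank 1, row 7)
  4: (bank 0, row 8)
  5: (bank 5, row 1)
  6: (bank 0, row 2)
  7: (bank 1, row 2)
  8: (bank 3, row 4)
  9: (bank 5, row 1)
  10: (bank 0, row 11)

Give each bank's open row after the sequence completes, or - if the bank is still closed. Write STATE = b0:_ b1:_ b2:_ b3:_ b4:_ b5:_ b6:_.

#0 (2,1) E
#1 (2,1) H  (was 1)
#2 (6,9) E
#3 (1,7) E
#4 (0,8) E
#5 (5,1) E
#6 (0,2) C  (was 8)
#7 (1,2) C  (was 7)
#8 (3,4) E
#9 (5,1) H  (was 1)
#10 (0,11) C  (was 2)

STATE = b0:11 b1:2 b2:1 b3:4 b4:- b5:1 b6:9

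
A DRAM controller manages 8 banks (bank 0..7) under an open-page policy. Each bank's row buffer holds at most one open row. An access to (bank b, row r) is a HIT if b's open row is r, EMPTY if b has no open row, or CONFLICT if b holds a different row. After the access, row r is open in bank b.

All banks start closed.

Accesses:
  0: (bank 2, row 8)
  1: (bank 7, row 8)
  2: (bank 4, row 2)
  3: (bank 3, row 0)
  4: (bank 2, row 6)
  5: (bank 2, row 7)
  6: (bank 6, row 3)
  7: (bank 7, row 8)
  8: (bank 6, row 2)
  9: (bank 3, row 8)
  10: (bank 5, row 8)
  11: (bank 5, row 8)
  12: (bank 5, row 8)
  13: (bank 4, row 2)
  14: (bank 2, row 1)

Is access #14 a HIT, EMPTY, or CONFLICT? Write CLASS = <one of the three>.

step 0: bank2 None->8 [EMPTY]
step 1: bank7 None->8 [EMPTY]
step 2: bank4 None->2 [EMPTY]
step 3: bank3 None->0 [EMPTY]
step 4: bank2 8->6 [CONFLICT]
step 5: bank2 6->7 [CONFLICT]
step 6: bank6 None->3 [EMPTY]
step 7: bank7 8->8 [HIT]
step 8: bank6 3->2 [CONFLICT]
step 9: bank3 0->8 [CONFLICT]
step 10: bank5 None->8 [EMPTY]
step 11: bank5 8->8 [HIT]
step 12: bank5 8->8 [HIT]
step 13: bank4 2->2 [HIT]
step 14: bank2 7->1 [CONFLICT]

CLASS = CONFLICT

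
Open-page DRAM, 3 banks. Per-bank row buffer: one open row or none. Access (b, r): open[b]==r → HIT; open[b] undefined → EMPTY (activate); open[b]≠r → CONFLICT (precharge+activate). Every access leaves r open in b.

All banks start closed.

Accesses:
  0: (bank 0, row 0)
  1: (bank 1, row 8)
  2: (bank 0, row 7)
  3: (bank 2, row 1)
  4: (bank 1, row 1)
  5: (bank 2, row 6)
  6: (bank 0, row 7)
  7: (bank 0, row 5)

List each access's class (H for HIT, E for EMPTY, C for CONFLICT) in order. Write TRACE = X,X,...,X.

TRACE = E,E,C,E,C,C,H,C

step 0: bank0 None->0 [EMPTY]
step 1: bank1 None->8 [EMPTY]
step 2: bank0 0->7 [CONFLICT]
step 3: bank2 None->1 [EMPTY]
step 4: bank1 8->1 [CONFLICT]
step 5: bank2 1->6 [CONFLICT]
step 6: bank0 7->7 [HIT]
step 7: bank0 7->5 [CONFLICT]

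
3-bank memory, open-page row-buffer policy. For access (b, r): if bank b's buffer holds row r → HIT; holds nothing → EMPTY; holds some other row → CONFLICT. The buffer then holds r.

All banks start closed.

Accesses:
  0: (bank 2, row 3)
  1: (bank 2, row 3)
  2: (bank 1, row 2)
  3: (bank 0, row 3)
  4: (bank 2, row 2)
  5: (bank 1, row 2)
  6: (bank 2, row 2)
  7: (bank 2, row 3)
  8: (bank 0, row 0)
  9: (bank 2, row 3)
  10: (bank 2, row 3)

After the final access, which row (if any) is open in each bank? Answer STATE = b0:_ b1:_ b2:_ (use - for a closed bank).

#0 (2,3) E
#1 (2,3) H  (was 3)
#2 (1,2) E
#3 (0,3) E
#4 (2,2) C  (was 3)
#5 (1,2) H  (was 2)
#6 (2,2) H  (was 2)
#7 (2,3) C  (was 2)
#8 (0,0) C  (was 3)
#9 (2,3) H  (was 3)
#10 (2,3) H  (was 3)

STATE = b0:0 b1:2 b2:3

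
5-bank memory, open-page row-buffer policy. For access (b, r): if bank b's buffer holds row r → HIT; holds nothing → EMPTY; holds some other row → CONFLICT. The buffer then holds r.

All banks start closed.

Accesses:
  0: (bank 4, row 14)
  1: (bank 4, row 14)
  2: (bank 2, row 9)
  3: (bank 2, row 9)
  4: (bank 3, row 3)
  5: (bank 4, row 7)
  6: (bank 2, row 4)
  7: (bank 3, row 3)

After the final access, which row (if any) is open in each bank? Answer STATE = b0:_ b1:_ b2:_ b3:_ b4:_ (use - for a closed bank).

#0 (4,14) E
#1 (4,14) H  (was 14)
#2 (2,9) E
#3 (2,9) H  (was 9)
#4 (3,3) E
#5 (4,7) C  (was 14)
#6 (2,4) C  (was 9)
#7 (3,3) H  (was 3)

STATE = b0:- b1:- b2:4 b3:3 b4:7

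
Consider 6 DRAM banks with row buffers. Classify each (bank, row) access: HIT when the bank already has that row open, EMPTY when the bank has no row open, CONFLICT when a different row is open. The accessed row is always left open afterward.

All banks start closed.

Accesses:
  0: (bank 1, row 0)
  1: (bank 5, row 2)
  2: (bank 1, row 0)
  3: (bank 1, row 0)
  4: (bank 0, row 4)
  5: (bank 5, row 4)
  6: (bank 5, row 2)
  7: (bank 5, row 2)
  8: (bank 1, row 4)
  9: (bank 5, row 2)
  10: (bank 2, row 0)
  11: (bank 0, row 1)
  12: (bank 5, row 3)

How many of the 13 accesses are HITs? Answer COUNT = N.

  [0] b1 r0: no row ⇒ E
  [1] b5 r2: no row ⇒ E
  [2] b1 r0: had r0 ⇒ H
  [3] b1 r0: had r0 ⇒ H
  [4] b0 r4: no row ⇒ E
  [5] b5 r4: had r2 ⇒ C
  [6] b5 r2: had r4 ⇒ C
  [7] b5 r2: had r2 ⇒ H
  [8] b1 r4: had r0 ⇒ C
  [9] b5 r2: had r2 ⇒ H
  [10] b2 r0: no row ⇒ E
  [11] b0 r1: had r4 ⇒ C
  [12] b5 r3: had r2 ⇒ C

COUNT = 4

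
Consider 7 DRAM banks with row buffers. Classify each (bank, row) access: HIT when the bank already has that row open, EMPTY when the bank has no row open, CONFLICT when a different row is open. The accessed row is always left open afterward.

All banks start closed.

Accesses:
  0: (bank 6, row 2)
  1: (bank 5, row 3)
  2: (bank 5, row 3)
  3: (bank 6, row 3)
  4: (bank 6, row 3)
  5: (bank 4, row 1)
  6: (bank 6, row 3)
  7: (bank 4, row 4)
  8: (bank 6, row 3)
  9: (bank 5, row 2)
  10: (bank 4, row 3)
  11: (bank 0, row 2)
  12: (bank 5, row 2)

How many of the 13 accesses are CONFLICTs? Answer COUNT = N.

#0 (6,2) E
#1 (5,3) E
#2 (5,3) H  (was 3)
#3 (6,3) C  (was 2)
#4 (6,3) H  (was 3)
#5 (4,1) E
#6 (6,3) H  (was 3)
#7 (4,4) C  (was 1)
#8 (6,3) H  (was 3)
#9 (5,2) C  (was 3)
#10 (4,3) C  (was 4)
#11 (0,2) E
#12 (5,2) H  (was 2)

COUNT = 4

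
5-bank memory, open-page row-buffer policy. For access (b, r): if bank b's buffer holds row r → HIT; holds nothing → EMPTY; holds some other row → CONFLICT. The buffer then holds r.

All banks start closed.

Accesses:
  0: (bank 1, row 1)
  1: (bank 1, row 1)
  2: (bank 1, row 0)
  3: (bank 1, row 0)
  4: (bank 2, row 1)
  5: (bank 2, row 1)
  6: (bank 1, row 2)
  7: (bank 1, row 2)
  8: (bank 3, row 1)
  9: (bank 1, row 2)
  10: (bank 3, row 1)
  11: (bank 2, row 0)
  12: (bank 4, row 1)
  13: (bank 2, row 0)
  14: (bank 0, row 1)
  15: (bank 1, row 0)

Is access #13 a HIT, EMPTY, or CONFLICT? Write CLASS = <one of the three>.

0: bank 1 row 1 — prev None → EMPTY
1: bank 1 row 1 — prev 1 → HIT
2: bank 1 row 0 — prev 1 → CONFLICT
3: bank 1 row 0 — prev 0 → HIT
4: bank 2 row 1 — prev None → EMPTY
5: bank 2 row 1 — prev 1 → HIT
6: bank 1 row 2 — prev 0 → CONFLICT
7: bank 1 row 2 — prev 2 → HIT
8: bank 3 row 1 — prev None → EMPTY
9: bank 1 row 2 — prev 2 → HIT
10: bank 3 row 1 — prev 1 → HIT
11: bank 2 row 0 — prev 1 → CONFLICT
12: bank 4 row 1 — prev None → EMPTY
13: bank 2 row 0 — prev 0 → HIT
14: bank 0 row 1 — prev None → EMPTY
15: bank 1 row 0 — prev 2 → CONFLICT

CLASS = HIT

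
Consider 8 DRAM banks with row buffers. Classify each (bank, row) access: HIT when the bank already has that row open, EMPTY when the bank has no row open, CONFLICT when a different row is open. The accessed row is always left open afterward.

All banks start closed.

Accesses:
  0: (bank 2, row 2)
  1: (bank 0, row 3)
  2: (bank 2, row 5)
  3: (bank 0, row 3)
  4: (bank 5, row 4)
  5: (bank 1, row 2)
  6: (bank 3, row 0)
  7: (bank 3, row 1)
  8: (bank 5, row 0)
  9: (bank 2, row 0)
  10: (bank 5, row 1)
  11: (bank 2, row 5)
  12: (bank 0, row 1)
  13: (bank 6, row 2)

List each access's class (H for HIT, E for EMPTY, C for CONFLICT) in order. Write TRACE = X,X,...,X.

TRACE = E,E,C,H,E,E,E,C,C,C,C,C,C,E

step 0: bank2 None->2 [EMPTY]
step 1: bank0 None->3 [EMPTY]
step 2: bank2 2->5 [CONFLICT]
step 3: bank0 3->3 [HIT]
step 4: bank5 None->4 [EMPTY]
step 5: bank1 None->2 [EMPTY]
step 6: bank3 None->0 [EMPTY]
step 7: bank3 0->1 [CONFLICT]
step 8: bank5 4->0 [CONFLICT]
step 9: bank2 5->0 [CONFLICT]
step 10: bank5 0->1 [CONFLICT]
step 11: bank2 0->5 [CONFLICT]
step 12: bank0 3->1 [CONFLICT]
step 13: bank6 None->2 [EMPTY]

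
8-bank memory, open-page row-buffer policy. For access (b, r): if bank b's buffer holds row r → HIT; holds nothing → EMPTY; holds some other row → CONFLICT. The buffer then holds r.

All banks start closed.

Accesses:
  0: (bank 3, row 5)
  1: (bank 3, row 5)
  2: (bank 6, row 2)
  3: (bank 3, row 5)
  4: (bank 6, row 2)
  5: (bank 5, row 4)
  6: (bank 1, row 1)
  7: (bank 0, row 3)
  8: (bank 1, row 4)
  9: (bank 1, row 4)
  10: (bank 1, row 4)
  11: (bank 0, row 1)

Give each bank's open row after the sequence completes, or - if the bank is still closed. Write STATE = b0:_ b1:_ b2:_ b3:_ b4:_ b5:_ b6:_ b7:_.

STATE = b0:1 b1:4 b2:- b3:5 b4:- b5:4 b6:2 b7:-

step 0: bank3 None->5 [EMPTY]
step 1: bank3 5->5 [HIT]
step 2: bank6 None->2 [EMPTY]
step 3: bank3 5->5 [HIT]
step 4: bank6 2->2 [HIT]
step 5: bank5 None->4 [EMPTY]
step 6: bank1 None->1 [EMPTY]
step 7: bank0 None->3 [EMPTY]
step 8: bank1 1->4 [CONFLICT]
step 9: bank1 4->4 [HIT]
step 10: bank1 4->4 [HIT]
step 11: bank0 3->1 [CONFLICT]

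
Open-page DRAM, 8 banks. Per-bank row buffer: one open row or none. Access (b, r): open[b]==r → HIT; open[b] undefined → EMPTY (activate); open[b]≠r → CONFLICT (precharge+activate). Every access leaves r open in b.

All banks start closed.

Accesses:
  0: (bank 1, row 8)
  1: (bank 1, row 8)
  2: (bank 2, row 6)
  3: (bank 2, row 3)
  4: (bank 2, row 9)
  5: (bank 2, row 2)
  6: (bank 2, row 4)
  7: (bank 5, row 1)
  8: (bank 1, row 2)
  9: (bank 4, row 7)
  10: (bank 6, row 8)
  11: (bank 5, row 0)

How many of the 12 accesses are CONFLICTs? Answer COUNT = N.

#0 (1,8) E
#1 (1,8) H  (was 8)
#2 (2,6) E
#3 (2,3) C  (was 6)
#4 (2,9) C  (was 3)
#5 (2,2) C  (was 9)
#6 (2,4) C  (was 2)
#7 (5,1) E
#8 (1,2) C  (was 8)
#9 (4,7) E
#10 (6,8) E
#11 (5,0) C  (was 1)

COUNT = 6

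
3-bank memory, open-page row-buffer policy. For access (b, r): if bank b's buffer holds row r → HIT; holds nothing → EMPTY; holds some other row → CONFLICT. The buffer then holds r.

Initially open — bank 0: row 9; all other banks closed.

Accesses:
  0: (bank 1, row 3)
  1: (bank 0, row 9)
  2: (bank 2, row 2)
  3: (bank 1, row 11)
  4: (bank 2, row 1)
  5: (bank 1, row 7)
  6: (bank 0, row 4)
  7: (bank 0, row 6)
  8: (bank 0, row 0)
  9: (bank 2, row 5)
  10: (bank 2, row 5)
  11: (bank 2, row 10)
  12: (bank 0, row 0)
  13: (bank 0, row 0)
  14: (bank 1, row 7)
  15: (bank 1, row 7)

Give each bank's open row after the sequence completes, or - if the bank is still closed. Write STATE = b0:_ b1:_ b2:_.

STATE = b0:0 b1:7 b2:10

  [0] b1 r3: no row ⇒ E
  [1] b0 r9: had r9 ⇒ H
  [2] b2 r2: no row ⇒ E
  [3] b1 r11: had r3 ⇒ C
  [4] b2 r1: had r2 ⇒ C
  [5] b1 r7: had r11 ⇒ C
  [6] b0 r4: had r9 ⇒ C
  [7] b0 r6: had r4 ⇒ C
  [8] b0 r0: had r6 ⇒ C
  [9] b2 r5: had r1 ⇒ C
  [10] b2 r5: had r5 ⇒ H
  [11] b2 r10: had r5 ⇒ C
  [12] b0 r0: had r0 ⇒ H
  [13] b0 r0: had r0 ⇒ H
  [14] b1 r7: had r7 ⇒ H
  [15] b1 r7: had r7 ⇒ H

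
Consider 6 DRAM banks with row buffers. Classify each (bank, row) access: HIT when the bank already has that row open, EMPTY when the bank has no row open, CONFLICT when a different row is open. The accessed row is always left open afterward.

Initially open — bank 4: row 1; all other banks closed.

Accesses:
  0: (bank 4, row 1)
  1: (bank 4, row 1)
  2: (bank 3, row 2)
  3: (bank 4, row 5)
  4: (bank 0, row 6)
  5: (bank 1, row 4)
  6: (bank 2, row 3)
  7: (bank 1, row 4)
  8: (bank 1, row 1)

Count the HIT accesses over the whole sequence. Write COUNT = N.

COUNT = 3

  [0] b4 r1: had r1 ⇒ H
  [1] b4 r1: had r1 ⇒ H
  [2] b3 r2: no row ⇒ E
  [3] b4 r5: had r1 ⇒ C
  [4] b0 r6: no row ⇒ E
  [5] b1 r4: no row ⇒ E
  [6] b2 r3: no row ⇒ E
  [7] b1 r4: had r4 ⇒ H
  [8] b1 r1: had r4 ⇒ C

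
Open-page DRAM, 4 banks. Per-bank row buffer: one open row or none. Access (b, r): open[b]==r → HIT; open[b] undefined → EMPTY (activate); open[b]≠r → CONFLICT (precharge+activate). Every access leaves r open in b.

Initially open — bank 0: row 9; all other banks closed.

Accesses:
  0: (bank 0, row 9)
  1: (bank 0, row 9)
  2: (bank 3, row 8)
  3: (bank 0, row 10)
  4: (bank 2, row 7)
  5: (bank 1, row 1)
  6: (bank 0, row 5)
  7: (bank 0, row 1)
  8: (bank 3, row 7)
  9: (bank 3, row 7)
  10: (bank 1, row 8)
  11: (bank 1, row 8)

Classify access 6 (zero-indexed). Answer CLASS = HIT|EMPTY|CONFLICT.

CLASS = CONFLICT

0: bank 0 row 9 — prev 9 → HIT
1: bank 0 row 9 — prev 9 → HIT
2: bank 3 row 8 — prev None → EMPTY
3: bank 0 row 10 — prev 9 → CONFLICT
4: bank 2 row 7 — prev None → EMPTY
5: bank 1 row 1 — prev None → EMPTY
6: bank 0 row 5 — prev 10 → CONFLICT
7: bank 0 row 1 — prev 5 → CONFLICT
8: bank 3 row 7 — prev 8 → CONFLICT
9: bank 3 row 7 — prev 7 → HIT
10: bank 1 row 8 — prev 1 → CONFLICT
11: bank 1 row 8 — prev 8 → HIT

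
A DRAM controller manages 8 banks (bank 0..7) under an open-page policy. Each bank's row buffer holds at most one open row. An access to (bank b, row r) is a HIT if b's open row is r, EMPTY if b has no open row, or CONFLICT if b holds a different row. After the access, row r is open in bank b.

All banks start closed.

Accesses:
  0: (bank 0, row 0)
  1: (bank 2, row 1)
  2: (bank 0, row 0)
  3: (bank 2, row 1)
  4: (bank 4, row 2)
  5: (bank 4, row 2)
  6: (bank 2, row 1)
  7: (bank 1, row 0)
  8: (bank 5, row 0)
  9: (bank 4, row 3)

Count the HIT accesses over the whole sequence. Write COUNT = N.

COUNT = 4

#0 (0,0) E
#1 (2,1) E
#2 (0,0) H  (was 0)
#3 (2,1) H  (was 1)
#4 (4,2) E
#5 (4,2) H  (was 2)
#6 (2,1) H  (was 1)
#7 (1,0) E
#8 (5,0) E
#9 (4,3) C  (was 2)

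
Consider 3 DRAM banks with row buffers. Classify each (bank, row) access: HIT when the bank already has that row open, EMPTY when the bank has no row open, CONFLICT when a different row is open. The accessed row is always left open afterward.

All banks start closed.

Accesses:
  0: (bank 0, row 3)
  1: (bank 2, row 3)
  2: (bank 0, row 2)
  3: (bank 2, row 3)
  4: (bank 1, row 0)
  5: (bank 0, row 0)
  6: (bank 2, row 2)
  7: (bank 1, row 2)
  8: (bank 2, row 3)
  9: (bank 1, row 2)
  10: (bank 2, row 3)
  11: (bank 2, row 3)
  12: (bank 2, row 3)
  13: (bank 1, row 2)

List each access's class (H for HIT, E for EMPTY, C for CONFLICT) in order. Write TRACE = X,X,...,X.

TRACE = E,E,C,H,E,C,C,C,C,H,H,H,H,H

step 0: bank0 None->3 [EMPTY]
step 1: bank2 None->3 [EMPTY]
step 2: bank0 3->2 [CONFLICT]
step 3: bank2 3->3 [HIT]
step 4: bank1 None->0 [EMPTY]
step 5: bank0 2->0 [CONFLICT]
step 6: bank2 3->2 [CONFLICT]
step 7: bank1 0->2 [CONFLICT]
step 8: bank2 2->3 [CONFLICT]
step 9: bank1 2->2 [HIT]
step 10: bank2 3->3 [HIT]
step 11: bank2 3->3 [HIT]
step 12: bank2 3->3 [HIT]
step 13: bank1 2->2 [HIT]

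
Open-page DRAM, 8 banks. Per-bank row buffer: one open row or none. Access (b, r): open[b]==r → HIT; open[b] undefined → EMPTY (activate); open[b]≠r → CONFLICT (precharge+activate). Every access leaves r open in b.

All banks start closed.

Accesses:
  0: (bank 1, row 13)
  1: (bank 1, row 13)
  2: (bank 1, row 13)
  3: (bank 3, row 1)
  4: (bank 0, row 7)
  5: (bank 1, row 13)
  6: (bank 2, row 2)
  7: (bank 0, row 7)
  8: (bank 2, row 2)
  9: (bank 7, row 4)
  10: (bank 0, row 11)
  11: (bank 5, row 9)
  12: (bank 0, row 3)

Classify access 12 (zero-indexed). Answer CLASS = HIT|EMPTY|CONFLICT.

#0 (1,13) E
#1 (1,13) H  (was 13)
#2 (1,13) H  (was 13)
#3 (3,1) E
#4 (0,7) E
#5 (1,13) H  (was 13)
#6 (2,2) E
#7 (0,7) H  (was 7)
#8 (2,2) H  (was 2)
#9 (7,4) E
#10 (0,11) C  (was 7)
#11 (5,9) E
#12 (0,3) C  (was 11)

CLASS = CONFLICT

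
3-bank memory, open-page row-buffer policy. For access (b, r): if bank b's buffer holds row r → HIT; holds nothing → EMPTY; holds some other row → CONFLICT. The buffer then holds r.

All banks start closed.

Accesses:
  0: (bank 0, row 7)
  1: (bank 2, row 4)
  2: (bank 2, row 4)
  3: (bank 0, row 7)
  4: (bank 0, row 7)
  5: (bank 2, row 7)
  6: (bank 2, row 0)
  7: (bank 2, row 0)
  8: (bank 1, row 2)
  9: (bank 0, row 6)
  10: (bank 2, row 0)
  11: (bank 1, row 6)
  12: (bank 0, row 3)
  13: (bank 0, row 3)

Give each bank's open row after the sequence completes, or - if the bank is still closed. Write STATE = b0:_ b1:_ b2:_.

STATE = b0:3 b1:6 b2:0

0: bank 0 row 7 — prev None → EMPTY
1: bank 2 row 4 — prev None → EMPTY
2: bank 2 row 4 — prev 4 → HIT
3: bank 0 row 7 — prev 7 → HIT
4: bank 0 row 7 — prev 7 → HIT
5: bank 2 row 7 — prev 4 → CONFLICT
6: bank 2 row 0 — prev 7 → CONFLICT
7: bank 2 row 0 — prev 0 → HIT
8: bank 1 row 2 — prev None → EMPTY
9: bank 0 row 6 — prev 7 → CONFLICT
10: bank 2 row 0 — prev 0 → HIT
11: bank 1 row 6 — prev 2 → CONFLICT
12: bank 0 row 3 — prev 6 → CONFLICT
13: bank 0 row 3 — prev 3 → HIT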